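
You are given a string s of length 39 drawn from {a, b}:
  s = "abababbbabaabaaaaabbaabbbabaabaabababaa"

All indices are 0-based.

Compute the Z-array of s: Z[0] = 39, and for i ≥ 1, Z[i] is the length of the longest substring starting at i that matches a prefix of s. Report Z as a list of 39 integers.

[39, 0, 4, 0, 2, 0, 0, 0, 3, 0, 1, 3, 0, 1, 1, 1, 1, 2, 0, 0, 1, 2, 0, 0, 0, 3, 0, 1, 3, 0, 1, 6, 0, 5, 0, 3, 0, 1, 1]

Z[0]=39
i=1: fresh scan; Z[1]=0
i=2: fresh scan; Z[2]=4 grow→box=[2,6)
i=3: min(r-i=3, Z[1]=0)=0; Z[3]=0
i=4: min(r-i=2, Z[2]=4)=2; Z[4]=2
i=5: min(r-i=1, Z[3]=0)=0; Z[5]=0
i=6: fresh scan; Z[6]=0
i=7: fresh scan; Z[7]=0
i=8: fresh scan; Z[8]=3 grow→box=[8,11)
i=9: min(r-i=2, Z[1]=0)=0; Z[9]=0
i=10: min(r-i=1, Z[2]=4)=1; Z[10]=1
i=11: fresh scan; Z[11]=3 grow→box=[11,14)
i=12: min(r-i=2, Z[1]=0)=0; Z[12]=0
i=13: min(r-i=1, Z[2]=4)=1; Z[13]=1
i=14: fresh scan; Z[14]=1 grow→box=[14,15)
i=15: fresh scan; Z[15]=1 grow→box=[15,16)
i=16: fresh scan; Z[16]=1 grow→box=[16,17)
i=17: fresh scan; Z[17]=2 grow→box=[17,19)
i=18: min(r-i=1, Z[1]=0)=0; Z[18]=0
i=19: fresh scan; Z[19]=0
i=20: fresh scan; Z[20]=1 grow→box=[20,21)
i=21: fresh scan; Z[21]=2 grow→box=[21,23)
i=22: min(r-i=1, Z[1]=0)=0; Z[22]=0
i=23: fresh scan; Z[23]=0
i=24: fresh scan; Z[24]=0
i=25: fresh scan; Z[25]=3 grow→box=[25,28)
i=26: min(r-i=2, Z[1]=0)=0; Z[26]=0
i=27: min(r-i=1, Z[2]=4)=1; Z[27]=1
i=28: fresh scan; Z[28]=3 grow→box=[28,31)
i=29: min(r-i=2, Z[1]=0)=0; Z[29]=0
i=30: min(r-i=1, Z[2]=4)=1; Z[30]=1
i=31: fresh scan; Z[31]=6 grow→box=[31,37)
i=32: min(r-i=5, Z[1]=0)=0; Z[32]=0
i=33: min(r-i=4, Z[2]=4)=4; Z[33]=5 grow→box=[33,38)
i=34: min(r-i=4, Z[1]=0)=0; Z[34]=0
i=35: min(r-i=3, Z[2]=4)=3; Z[35]=3
i=36: min(r-i=2, Z[3]=0)=0; Z[36]=0
i=37: min(r-i=1, Z[4]=2)=1; Z[37]=1
i=38: fresh scan; Z[38]=1 grow→box=[38,39)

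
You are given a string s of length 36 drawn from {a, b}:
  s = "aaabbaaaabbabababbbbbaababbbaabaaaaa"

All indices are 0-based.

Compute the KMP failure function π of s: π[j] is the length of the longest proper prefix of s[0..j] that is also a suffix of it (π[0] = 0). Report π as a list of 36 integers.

[0, 1, 2, 0, 0, 1, 2, 3, 3, 4, 5, 6, 0, 1, 0, 1, 0, 0, 0, 0, 0, 1, 2, 0, 1, 0, 0, 0, 1, 2, 0, 1, 2, 3, 3, 3]

π[0] = 0
j=1 s[j]='a': π[1]=1 (border 'a')
j=2 s[j]='a': π[2]=2 (border 'aa')
j=3 s[j]='b': k: 2→1→0; π[3]=0 (border '')
j=4 s[j]='b': π[4]=0 (border '')
j=5 s[j]='a': π[5]=1 (border 'a')
j=6 s[j]='a': π[6]=2 (border 'aa')
j=7 s[j]='a': π[7]=3 (border 'aaa')
j=8 s[j]='a': k: 3→2; π[8]=3 (border 'aaa')
j=9 s[j]='b': π[9]=4 (border 'aaab')
j=10 s[j]='b': π[10]=5 (border 'aaabb')
j=11 s[j]='a': π[11]=6 (border 'aaabba')
j=12 s[j]='b': k: 6→1→0; π[12]=0 (border '')
j=13 s[j]='a': π[13]=1 (border 'a')
j=14 s[j]='b': k: 1→0; π[14]=0 (border '')
j=15 s[j]='a': π[15]=1 (border 'a')
j=16 s[j]='b': k: 1→0; π[16]=0 (border '')
j=17 s[j]='b': π[17]=0 (border '')
j=18 s[j]='b': π[18]=0 (border '')
j=19 s[j]='b': π[19]=0 (border '')
j=20 s[j]='b': π[20]=0 (border '')
j=21 s[j]='a': π[21]=1 (border 'a')
j=22 s[j]='a': π[22]=2 (border 'aa')
j=23 s[j]='b': k: 2→1→0; π[23]=0 (border '')
j=24 s[j]='a': π[24]=1 (border 'a')
j=25 s[j]='b': k: 1→0; π[25]=0 (border '')
j=26 s[j]='b': π[26]=0 (border '')
j=27 s[j]='b': π[27]=0 (border '')
j=28 s[j]='a': π[28]=1 (border 'a')
j=29 s[j]='a': π[29]=2 (border 'aa')
j=30 s[j]='b': k: 2→1→0; π[30]=0 (border '')
j=31 s[j]='a': π[31]=1 (border 'a')
j=32 s[j]='a': π[32]=2 (border 'aa')
j=33 s[j]='a': π[33]=3 (border 'aaa')
j=34 s[j]='a': k: 3→2; π[34]=3 (border 'aaa')
j=35 s[j]='a': k: 3→2; π[35]=3 (border 'aaa')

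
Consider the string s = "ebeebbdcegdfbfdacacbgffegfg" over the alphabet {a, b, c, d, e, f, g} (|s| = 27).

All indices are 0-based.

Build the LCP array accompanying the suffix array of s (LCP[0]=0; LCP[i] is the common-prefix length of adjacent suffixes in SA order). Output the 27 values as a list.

sorted suffixes:
  #0 SA[0]=15  'acacbgffegfg'
  #1 SA[1]=17  'acbgffegfg'
  #2 SA[2]=4  'bbdcegdfbfdacacbgffegfg'
  #3 SA[3]=5  'bdcegdfbfdacacbgffegfg'
  #4 SA[4]=1  'beebbdcegdfbfdacacbgffegfg'
  #5 SA[5]=12  'bfdacacbgffegfg'
  #6 SA[6]=19  'bgffegfg'
  #7 SA[7]=16  'cacbgffegfg'
  #8 SA[8]=18  'cbgffegfg'
  #9 SA[9]=7  'cegdfbfdacacbgffegfg'
  #10 SA[10]=14  'dacacbgffegfg'
  #11 SA[11]=6  'dcegdfbfdacacbgffegfg'
  #12 SA[12]=10  'dfbfdacacbgffegfg'
  #13 SA[13]=3  'ebbdcegdfbfdacacbgffegfg'
  #14 SA[14]=0  'ebeebbdcegdfbfdacacbgffegfg'
  #15 SA[15]=2  'eebbdcegdfbfdacacbgffegfg'
  #16 SA[16]=8  'egdfbfdacacbgffegfg'
  #17 SA[17]=23  'egfg'
  #18 SA[18]=11  'fbfdacacbgffegfg'
  #19 SA[19]=13  'fdacacbgffegfg'
  #20 SA[20]=22  'fegfg'
  #21 SA[21]=21  'ffegfg'
  #22 SA[22]=25  'fg'
  #23 SA[23]=26  'g'
  #24 SA[24]=9  'gdfbfdacacbgffegfg'
  #25 SA[25]=20  'gffegfg'
  #26 SA[26]=24  'gfg'

SA = [15, 17, 4, 5, 1, 12, 19, 16, 18, 7, 14, 6, 10, 3, 0, 2, 8, 23, 11, 13, 22, 21, 25, 26, 9, 20, 24]
i: (SA[i-1],SA[i]) lcp shared
  1: (15,17) 2 'ac'
  2: (17,4) 0 ''
  3: (4,5) 1 'b'
  4: (5,1) 1 'b'
  5: (1,12) 1 'b'
  6: (12,19) 1 'b'
  7: (19,16) 0 ''
  8: (16,18) 1 'c'
  9: (18,7) 1 'c'
  10: (7,14) 0 ''
  11: (14,6) 1 'd'
  12: (6,10) 1 'd'
  13: (10,3) 0 ''
  14: (3,0) 2 'eb'
  15: (0,2) 1 'e'
  16: (2,8) 1 'e'
  17: (8,23) 2 'eg'
  18: (23,11) 0 ''
  19: (11,13) 1 'f'
  20: (13,22) 1 'f'
  21: (22,21) 1 'f'
  22: (21,25) 1 'f'
  23: (25,26) 0 ''
  24: (26,9) 1 'g'
  25: (9,20) 1 'g'
  26: (20,24) 2 'gf'

[0, 2, 0, 1, 1, 1, 1, 0, 1, 1, 0, 1, 1, 0, 2, 1, 1, 2, 0, 1, 1, 1, 1, 0, 1, 1, 2]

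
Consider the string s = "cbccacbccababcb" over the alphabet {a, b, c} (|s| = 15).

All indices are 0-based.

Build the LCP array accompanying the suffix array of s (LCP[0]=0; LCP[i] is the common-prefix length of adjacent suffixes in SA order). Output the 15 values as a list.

sorted suffixes:
  #0 SA[0]=9  'ababcb'
  #1 SA[1]=11  'abcb'
  #2 SA[2]=4  'acbccababcb'
  #3 SA[3]=14  'b'
  #4 SA[4]=10  'babcb'
  #5 SA[5]=12  'bcb'
  #6 SA[6]=6  'bccababcb'
  #7 SA[7]=1  'bccacbccababcb'
  #8 SA[8]=8  'cababcb'
  #9 SA[9]=3  'cacbccababcb'
  #10 SA[10]=13  'cb'
  #11 SA[11]=5  'cbccababcb'
  #12 SA[12]=0  'cbccacbccababcb'
  #13 SA[13]=7  'ccababcb'
  #14 SA[14]=2  'ccacbccababcb'

SA = [9, 11, 4, 14, 10, 12, 6, 1, 8, 3, 13, 5, 0, 7, 2]
i: (SA[i-1],SA[i]) lcp shared
  1: (9,11) 2 'ab'
  2: (11,4) 1 'a'
  3: (4,14) 0 ''
  4: (14,10) 1 'b'
  5: (10,12) 1 'b'
  6: (12,6) 2 'bc'
  7: (6,1) 4 'bcca'
  8: (1,8) 0 ''
  9: (8,3) 2 'ca'
  10: (3,13) 1 'c'
  11: (13,5) 2 'cb'
  12: (5,0) 5 'cbcca'
  13: (0,7) 1 'c'
  14: (7,2) 3 'cca'

[0, 2, 1, 0, 1, 1, 2, 4, 0, 2, 1, 2, 5, 1, 3]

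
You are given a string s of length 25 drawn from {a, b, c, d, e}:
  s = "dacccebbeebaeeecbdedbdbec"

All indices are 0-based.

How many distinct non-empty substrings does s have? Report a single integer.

rank | idx | suffix
   0 |   1 | acccebbeebaeeecbdedbdbec
   1 |  11 | aeeecbdedbdbec
   2 |  10 | baeeecbdedbdbec
   3 |   6 | bbeebaeeecbdedbdbec
   4 |  20 | bdbec
   5 |  16 | bdedbdbec
   6 |  22 | bec
   7 |   7 | beebaeeecbdedbdbec
   8 |  24 | c
   9 |  15 | cbdedbdbec
  10 |   2 | cccebbeebaeeecbdedbdbec
  11 |   3 | ccebbeebaeeecbdedbdbec
  12 |   4 | cebbeebaeeecbdedbdbec
  13 |   0 | dacccebbeebaeeecbdedbdbec
  14 |  19 | dbdbec
  15 |  21 | dbec
  16 |  17 | dedbdbec
  17 |   9 | ebaeeecbdedbdbec
  18 |   5 | ebbeebaeeecbdedbdbec
  19 |  23 | ec
  20 |  14 | ecbdedbdbec
  21 |  18 | edbdbec
  22 |   8 | eebaeeecbdedbdbec
  23 |  13 | eecbdedbdbec
  24 |  12 | eeecbdedbdbec

SA = [1, 11, 10, 6, 20, 16, 22, 7, 24, 15, 2, 3, 4, 0, 19, 21, 17, 9, 5, 23, 14, 18, 8, 13, 12]
i: (SA[i-1],SA[i]) lcp shared
  1: (1,11) 1 'a'
  2: (11,10) 0 ''
  3: (10,6) 1 'b'
  4: (6,20) 1 'b'
  5: (20,16) 2 'bd'
  6: (16,22) 1 'b'
  7: (22,7) 2 'be'
  8: (7,24) 0 ''
  9: (24,15) 1 'c'
  10: (15,2) 1 'c'
  11: (2,3) 2 'cc'
  12: (3,4) 1 'c'
  13: (4,0) 0 ''
  14: (0,19) 1 'd'
  15: (19,21) 2 'db'
  16: (21,17) 1 'd'
  17: (17,9) 0 ''
  18: (9,5) 2 'eb'
  19: (5,23) 1 'e'
  20: (23,14) 2 'ec'
  21: (14,18) 1 'e'
  22: (18,8) 1 'e'
  23: (8,13) 2 'ee'
  24: (13,12) 2 'ee'

n(n+1)/2 = 25·26/2 = 325
Σ LCP = 0 + 1 + 0 + 1 + 1 + 2 + 1 + 2 + 0 + 1 + 1 + 2 + 1 + 0 + 1 + 2 + 1 + 0 + 2 + 1 + 2 + 1 + 1 + 2 + 2 = 28
distinct = 325 − 28 = 297

297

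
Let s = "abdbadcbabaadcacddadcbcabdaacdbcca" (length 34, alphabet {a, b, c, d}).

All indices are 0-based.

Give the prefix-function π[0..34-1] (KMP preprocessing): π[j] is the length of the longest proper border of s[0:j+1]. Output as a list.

π[0] = 0
j=1 s[j]='b': π[1]=0 (border '')
j=2 s[j]='d': π[2]=0 (border '')
j=3 s[j]='b': π[3]=0 (border '')
j=4 s[j]='a': π[4]=1 (border 'a')
j=5 s[j]='d': k: 1→0; π[5]=0 (border '')
j=6 s[j]='c': π[6]=0 (border '')
j=7 s[j]='b': π[7]=0 (border '')
j=8 s[j]='a': π[8]=1 (border 'a')
j=9 s[j]='b': π[9]=2 (border 'ab')
j=10 s[j]='a': k: 2→0; π[10]=1 (border 'a')
j=11 s[j]='a': k: 1→0; π[11]=1 (border 'a')
j=12 s[j]='d': k: 1→0; π[12]=0 (border '')
j=13 s[j]='c': π[13]=0 (border '')
j=14 s[j]='a': π[14]=1 (border 'a')
j=15 s[j]='c': k: 1→0; π[15]=0 (border '')
j=16 s[j]='d': π[16]=0 (border '')
j=17 s[j]='d': π[17]=0 (border '')
j=18 s[j]='a': π[18]=1 (border 'a')
j=19 s[j]='d': k: 1→0; π[19]=0 (border '')
j=20 s[j]='c': π[20]=0 (border '')
j=21 s[j]='b': π[21]=0 (border '')
j=22 s[j]='c': π[22]=0 (border '')
j=23 s[j]='a': π[23]=1 (border 'a')
j=24 s[j]='b': π[24]=2 (border 'ab')
j=25 s[j]='d': π[25]=3 (border 'abd')
j=26 s[j]='a': k: 3→0; π[26]=1 (border 'a')
j=27 s[j]='a': k: 1→0; π[27]=1 (border 'a')
j=28 s[j]='c': k: 1→0; π[28]=0 (border '')
j=29 s[j]='d': π[29]=0 (border '')
j=30 s[j]='b': π[30]=0 (border '')
j=31 s[j]='c': π[31]=0 (border '')
j=32 s[j]='c': π[32]=0 (border '')
j=33 s[j]='a': π[33]=1 (border 'a')

[0, 0, 0, 0, 1, 0, 0, 0, 1, 2, 1, 1, 0, 0, 1, 0, 0, 0, 1, 0, 0, 0, 0, 1, 2, 3, 1, 1, 0, 0, 0, 0, 0, 1]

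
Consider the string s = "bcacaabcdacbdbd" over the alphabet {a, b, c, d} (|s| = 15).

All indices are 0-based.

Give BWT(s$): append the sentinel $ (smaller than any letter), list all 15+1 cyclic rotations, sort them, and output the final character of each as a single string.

dcacd$adcababbcb

rank  rotation          last
    0  $bcacaabcdacbdbd  d
    1  aabcdacbdbd$bcac  c
    2  abcdacbdbd$bcaca  a
    3  acaabcdacbdbd$bc  c
    4  acbdbd$bcacaabcd  d
    5  bcacaabcdacbdbd$  $
    6  bcdacbdbd$bcacaa  a
    7  bd$bcacaabcdacbd  d
    8  bdbd$bcacaabcdac  c
    9  caabcdacbdbd$bca  a
   10  cacaabcdacbdbd$b  b
   11  cbdbd$bcacaabcda  a
   12  cdacbdbd$bcacaab  b
   13  d$bcacaabcdacbdb  b
   14  dacbdbd$bcacaabc  c
   15  dbd$bcacaabcdacb  b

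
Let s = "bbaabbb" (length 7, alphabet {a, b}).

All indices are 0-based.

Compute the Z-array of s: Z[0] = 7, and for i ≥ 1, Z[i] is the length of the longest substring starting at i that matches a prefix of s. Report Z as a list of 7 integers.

Z[0]=7
i=1: outside box; Z[1]=1 grow→box=[1,2)
i=2: outside box; Z[2]=0
i=3: outside box; Z[3]=0
i=4: outside box; Z[4]=2 grow→box=[4,6)
i=5: min(r-i=1, Z[1]=1)=1; Z[5]=2 grow→box=[5,7)
i=6: min(r-i=1, Z[1]=1)=1; Z[6]=1

[7, 1, 0, 0, 2, 2, 1]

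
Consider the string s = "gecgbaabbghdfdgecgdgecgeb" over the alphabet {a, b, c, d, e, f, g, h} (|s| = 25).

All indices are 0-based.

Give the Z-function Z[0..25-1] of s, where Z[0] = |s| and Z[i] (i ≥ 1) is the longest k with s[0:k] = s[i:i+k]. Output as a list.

Z[0]=25
i=1: outside box; Z[1]=0
i=2: outside box; Z[2]=0
i=3: outside box; Z[3]=1 extend→box=[3,4)
i=4: outside box; Z[4]=0
i=5: outside box; Z[5]=0
i=6: outside box; Z[6]=0
i=7: outside box; Z[7]=0
i=8: outside box; Z[8]=0
i=9: outside box; Z[9]=1 extend→box=[9,10)
i=10: outside box; Z[10]=0
i=11: outside box; Z[11]=0
i=12: outside box; Z[12]=0
i=13: outside box; Z[13]=0
i=14: outside box; Z[14]=4 extend→box=[14,18)
i=15: min(r-i=3, Z[1]=0)=0; Z[15]=0
i=16: min(r-i=2, Z[2]=0)=0; Z[16]=0
i=17: min(r-i=1, Z[3]=1)=1; Z[17]=1
i=18: outside box; Z[18]=0
i=19: outside box; Z[19]=4 extend→box=[19,23)
i=20: min(r-i=3, Z[1]=0)=0; Z[20]=0
i=21: min(r-i=2, Z[2]=0)=0; Z[21]=0
i=22: min(r-i=1, Z[3]=1)=1; Z[22]=2 extend→box=[22,24)
i=23: min(r-i=1, Z[1]=0)=0; Z[23]=0
i=24: outside box; Z[24]=0

[25, 0, 0, 1, 0, 0, 0, 0, 0, 1, 0, 0, 0, 0, 4, 0, 0, 1, 0, 4, 0, 0, 2, 0, 0]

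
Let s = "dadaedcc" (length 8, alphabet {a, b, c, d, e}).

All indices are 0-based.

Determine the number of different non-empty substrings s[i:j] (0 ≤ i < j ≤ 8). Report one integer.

31

rank | idx | suffix
   0 |   1 | adaedcc
   1 |   3 | aedcc
   2 |   7 | c
   3 |   6 | cc
   4 |   0 | dadaedcc
   5 |   2 | daedcc
   6 |   5 | dcc
   7 |   4 | edcc

SA = [1, 3, 7, 6, 0, 2, 5, 4]
rank  pair      lcp
   1  s[1:],s[3:]  1  'a'
   2  s[3:],s[7:]  0  ''
   3  s[7:],s[6:]  1  'c'
   4  s[6:],s[0:]  0  ''
   5  s[0:],s[2:]  2  'da'
   6  s[2:],s[5:]  1  'd'
   7  s[5:],s[4:]  0  ''

n(n+1)/2 = 8·9/2 = 36
Σ LCP = 0 + 1 + 0 + 1 + 0 + 2 + 1 + 0 = 5
distinct = 36 − 5 = 31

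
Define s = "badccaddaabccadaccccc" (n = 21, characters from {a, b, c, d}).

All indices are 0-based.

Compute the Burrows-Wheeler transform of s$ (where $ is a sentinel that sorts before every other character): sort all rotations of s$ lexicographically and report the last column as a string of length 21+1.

rank  rotation                last
    0  $badccaddaabccadaccccc  c
    1  aabccadaccccc$badccadd  d
    2  abccadaccccc$badccadda  a
    3  accccc$badccaddaabccad  d
    4  adaccccc$badccaddaabcc  c
    5  adccaddaabccadaccccc$b  b
    6  addaabccadaccccc$badcc  c
    7  badccaddaabccadaccccc$  $
    8  bccadaccccc$badccaddaa  a
    9  c$badccaddaabccadacccc  c
   10  cadaccccc$badccaddaabc  c
   11  caddaabccadaccccc$badc  c
   12  cc$badccaddaabccadaccc  c
   13  ccadaccccc$badccaddaab  b
   14  ccaddaabccadaccccc$bad  d
   15  ccc$badccaddaabccadacc  c
   16  cccc$badccaddaabccadac  c
   17  ccccc$badccaddaabccada  a
   18  daabccadaccccc$badccad  d
   19  daccccc$badccaddaabcca  a
   20  dccaddaabccadaccccc$ba  a
   21  ddaabccadaccccc$badcca  a

cdadcbc$accccbdccadaaa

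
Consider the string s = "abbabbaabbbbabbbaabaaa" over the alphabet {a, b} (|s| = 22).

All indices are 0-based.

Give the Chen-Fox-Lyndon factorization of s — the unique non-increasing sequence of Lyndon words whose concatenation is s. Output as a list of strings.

["abb", "abb", "aabbbbabbb", "aab", "a", "a", "a"]

emit factor 1: 'abb' (i=0, period=3)
emit factor 2: 'abb' (i=3, period=3)
emit factor 3: 'aabbbbabbb' (i=6, period=10)
emit factor 4: 'aab' (i=16, period=3)
emit factor 5: 'a' (i=19, period=1)
emit factor 6: 'a' (i=20, period=1)
emit factor 7: 'a' (i=21, period=1)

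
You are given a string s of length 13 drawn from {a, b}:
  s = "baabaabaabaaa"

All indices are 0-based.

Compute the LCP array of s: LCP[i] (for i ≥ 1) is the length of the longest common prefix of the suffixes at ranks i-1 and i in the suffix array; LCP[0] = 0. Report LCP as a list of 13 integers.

[0, 1, 2, 2, 5, 8, 1, 4, 7, 0, 3, 6, 9]

rank→(start, suffix):
  0 → (12, 'a')
  1 → (11, 'aa')
  2 → (10, 'aaa')
  3 → (7, 'aabaaa')
  4 → (4, 'aabaabaaa')
  5 → (1, 'aabaabaabaaa')
  6 → (8, 'abaaa')
  7 → (5, 'abaabaaa')
  8 → (2, 'abaabaabaaa')
  9 → (9, 'baaa')
  10 → (6, 'baabaaa')
  11 → (3, 'baabaabaaa')
  12 → (0, 'baabaabaabaaa')

SA = [12, 11, 10, 7, 4, 1, 8, 5, 2, 9, 6, 3, 0]
rank  pair      lcp
   1  s[12:],s[11:]  1  'a'
   2  s[11:],s[10:]  2  'aa'
   3  s[10:],s[7:]  2  'aa'
   4  s[7:],s[4:]  5  'aabaa'
   5  s[4:],s[1:]  8  'aabaabaa'
   6  s[1:],s[8:]  1  'a'
   7  s[8:],s[5:]  4  'abaa'
   8  s[5:],s[2:]  7  'abaabaa'
   9  s[2:],s[9:]  0  ''
  10  s[9:],s[6:]  3  'baa'
  11  s[6:],s[3:]  6  'baabaa'
  12  s[3:],s[0:]  9  'baabaabaa'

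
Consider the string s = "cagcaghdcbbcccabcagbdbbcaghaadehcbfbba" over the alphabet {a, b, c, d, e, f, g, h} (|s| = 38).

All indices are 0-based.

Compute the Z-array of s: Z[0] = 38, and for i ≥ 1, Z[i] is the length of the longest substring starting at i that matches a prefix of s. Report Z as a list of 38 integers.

Z[0]=38
i=1: i≥r, start 0; Z[1]=0
i=2: i≥r, start 0; Z[2]=0
i=3: i≥r, start 0; Z[3]=3 grow→box=[3,6)
i=4: min(r-i=2, Z[1]=0)=0; Z[4]=0
i=5: min(r-i=1, Z[2]=0)=0; Z[5]=0
i=6: i≥r, start 0; Z[6]=0
i=7: i≥r, start 0; Z[7]=0
i=8: i≥r, start 0; Z[8]=1 grow→box=[8,9)
i=9: i≥r, start 0; Z[9]=0
i=10: i≥r, start 0; Z[10]=0
i=11: i≥r, start 0; Z[11]=1 grow→box=[11,12)
i=12: i≥r, start 0; Z[12]=1 grow→box=[12,13)
i=13: i≥r, start 0; Z[13]=2 grow→box=[13,15)
i=14: min(r-i=1, Z[1]=0)=0; Z[14]=0
i=15: i≥r, start 0; Z[15]=0
i=16: i≥r, start 0; Z[16]=3 grow→box=[16,19)
i=17: min(r-i=2, Z[1]=0)=0; Z[17]=0
i=18: min(r-i=1, Z[2]=0)=0; Z[18]=0
i=19: i≥r, start 0; Z[19]=0
i=20: i≥r, start 0; Z[20]=0
i=21: i≥r, start 0; Z[21]=0
i=22: i≥r, start 0; Z[22]=0
i=23: i≥r, start 0; Z[23]=3 grow→box=[23,26)
i=24: min(r-i=2, Z[1]=0)=0; Z[24]=0
i=25: min(r-i=1, Z[2]=0)=0; Z[25]=0
i=26: i≥r, start 0; Z[26]=0
i=27: i≥r, start 0; Z[27]=0
i=28: i≥r, start 0; Z[28]=0
i=29: i≥r, start 0; Z[29]=0
i=30: i≥r, start 0; Z[30]=0
i=31: i≥r, start 0; Z[31]=0
i=32: i≥r, start 0; Z[32]=1 grow→box=[32,33)
i=33: i≥r, start 0; Z[33]=0
i=34: i≥r, start 0; Z[34]=0
i=35: i≥r, start 0; Z[35]=0
i=36: i≥r, start 0; Z[36]=0
i=37: i≥r, start 0; Z[37]=0

[38, 0, 0, 3, 0, 0, 0, 0, 1, 0, 0, 1, 1, 2, 0, 0, 3, 0, 0, 0, 0, 0, 0, 3, 0, 0, 0, 0, 0, 0, 0, 0, 1, 0, 0, 0, 0, 0]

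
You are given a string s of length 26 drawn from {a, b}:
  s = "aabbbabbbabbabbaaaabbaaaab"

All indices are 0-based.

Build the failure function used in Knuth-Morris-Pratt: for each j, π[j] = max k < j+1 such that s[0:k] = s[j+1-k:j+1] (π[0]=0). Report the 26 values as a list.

π[0] = 0
j=1 s[j]='a': π[1]=1 (border 'a')
j=2 s[j]='b': k: 1→0; π[2]=0 (border '')
j=3 s[j]='b': π[3]=0 (border '')
j=4 s[j]='b': π[4]=0 (border '')
j=5 s[j]='a': π[5]=1 (border 'a')
j=6 s[j]='b': k: 1→0; π[6]=0 (border '')
j=7 s[j]='b': π[7]=0 (border '')
j=8 s[j]='b': π[8]=0 (border '')
j=9 s[j]='a': π[9]=1 (border 'a')
j=10 s[j]='b': k: 1→0; π[10]=0 (border '')
j=11 s[j]='b': π[11]=0 (border '')
j=12 s[j]='a': π[12]=1 (border 'a')
j=13 s[j]='b': k: 1→0; π[13]=0 (border '')
j=14 s[j]='b': π[14]=0 (border '')
j=15 s[j]='a': π[15]=1 (border 'a')
j=16 s[j]='a': π[16]=2 (border 'aa')
j=17 s[j]='a': k: 2→1; π[17]=2 (border 'aa')
j=18 s[j]='a': k: 2→1; π[18]=2 (border 'aa')
j=19 s[j]='b': π[19]=3 (border 'aab')
j=20 s[j]='b': π[20]=4 (border 'aabb')
j=21 s[j]='a': k: 4→0; π[21]=1 (border 'a')
j=22 s[j]='a': π[22]=2 (border 'aa')
j=23 s[j]='a': k: 2→1; π[23]=2 (border 'aa')
j=24 s[j]='a': k: 2→1; π[24]=2 (border 'aa')
j=25 s[j]='b': π[25]=3 (border 'aab')

[0, 1, 0, 0, 0, 1, 0, 0, 0, 1, 0, 0, 1, 0, 0, 1, 2, 2, 2, 3, 4, 1, 2, 2, 2, 3]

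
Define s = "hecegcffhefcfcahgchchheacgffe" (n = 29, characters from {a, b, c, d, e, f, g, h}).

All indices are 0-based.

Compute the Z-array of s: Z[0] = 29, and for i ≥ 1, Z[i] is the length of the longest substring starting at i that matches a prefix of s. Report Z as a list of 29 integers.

Z[0]=29
i=1: outside box; Z[1]=0
i=2: outside box; Z[2]=0
i=3: outside box; Z[3]=0
i=4: outside box; Z[4]=0
i=5: outside box; Z[5]=0
i=6: outside box; Z[6]=0
i=7: outside box; Z[7]=0
i=8: outside box; Z[8]=2 grow→box=[8,10)
i=9: min(r-i=1, Z[1]=0)=0; Z[9]=0
i=10: outside box; Z[10]=0
i=11: outside box; Z[11]=0
i=12: outside box; Z[12]=0
i=13: outside box; Z[13]=0
i=14: outside box; Z[14]=0
i=15: outside box; Z[15]=1 grow→box=[15,16)
i=16: outside box; Z[16]=0
i=17: outside box; Z[17]=0
i=18: outside box; Z[18]=1 grow→box=[18,19)
i=19: outside box; Z[19]=0
i=20: outside box; Z[20]=1 grow→box=[20,21)
i=21: outside box; Z[21]=2 grow→box=[21,23)
i=22: min(r-i=1, Z[1]=0)=0; Z[22]=0
i=23: outside box; Z[23]=0
i=24: outside box; Z[24]=0
i=25: outside box; Z[25]=0
i=26: outside box; Z[26]=0
i=27: outside box; Z[27]=0
i=28: outside box; Z[28]=0

[29, 0, 0, 0, 0, 0, 0, 0, 2, 0, 0, 0, 0, 0, 0, 1, 0, 0, 1, 0, 1, 2, 0, 0, 0, 0, 0, 0, 0]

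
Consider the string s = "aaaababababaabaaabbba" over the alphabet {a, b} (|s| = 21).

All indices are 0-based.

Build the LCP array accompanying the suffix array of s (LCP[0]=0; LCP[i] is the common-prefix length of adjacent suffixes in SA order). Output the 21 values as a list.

sorted suffixes:
  #0 SA[0]=20  'a'
  #1 SA[1]=0  'aaaababababaabaaabbba'
  #2 SA[2]=1  'aaababababaabaaabbba'
  #3 SA[3]=14  'aaabbba'
  #4 SA[4]=11  'aabaaabbba'
  #5 SA[5]=2  'aababababaabaaabbba'
  #6 SA[6]=15  'aabbba'
  #7 SA[7]=12  'abaaabbba'
  #8 SA[8]=9  'abaabaaabbba'
  #9 SA[9]=7  'ababaabaaabbba'
  #10 SA[10]=5  'abababaabaaabbba'
  #11 SA[11]=3  'ababababaabaaabbba'
  #12 SA[12]=16  'abbba'
  #13 SA[13]=19  'ba'
  #14 SA[14]=13  'baaabbba'
  #15 SA[15]=10  'baabaaabbba'
  #16 SA[16]=8  'babaabaaabbba'
  #17 SA[17]=6  'bababaabaaabbba'
  #18 SA[18]=4  'babababaabaaabbba'
  #19 SA[19]=18  'bba'
  #20 SA[20]=17  'bbba'

SA = [20, 0, 1, 14, 11, 2, 15, 12, 9, 7, 5, 3, 16, 19, 13, 10, 8, 6, 4, 18, 17]
i: (SA[i-1],SA[i]) lcp shared
  1: (20,0) 1 'a'
  2: (0,1) 3 'aaa'
  3: (1,14) 4 'aaab'
  4: (14,11) 2 'aa'
  5: (11,2) 4 'aaba'
  6: (2,15) 3 'aab'
  7: (15,12) 1 'a'
  8: (12,9) 4 'abaa'
  9: (9,7) 3 'aba'
  10: (7,5) 5 'ababa'
  11: (5,3) 7 'abababa'
  12: (3,16) 2 'ab'
  13: (16,19) 0 ''
  14: (19,13) 2 'ba'
  15: (13,10) 3 'baa'
  16: (10,8) 2 'ba'
  17: (8,6) 4 'baba'
  18: (6,4) 6 'bababa'
  19: (4,18) 1 'b'
  20: (18,17) 2 'bb'

[0, 1, 3, 4, 2, 4, 3, 1, 4, 3, 5, 7, 2, 0, 2, 3, 2, 4, 6, 1, 2]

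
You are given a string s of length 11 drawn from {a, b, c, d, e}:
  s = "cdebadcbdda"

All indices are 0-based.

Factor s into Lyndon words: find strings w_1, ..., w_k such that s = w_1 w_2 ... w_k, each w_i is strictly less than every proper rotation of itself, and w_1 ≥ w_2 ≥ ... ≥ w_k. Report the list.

emit factor 1: 'cde' (i=0, period=3)
emit factor 2: 'b' (i=3, period=1)
emit factor 3: 'adcbdd' (i=4, period=6)
emit factor 4: 'a' (i=10, period=1)

["cde", "b", "adcbdd", "a"]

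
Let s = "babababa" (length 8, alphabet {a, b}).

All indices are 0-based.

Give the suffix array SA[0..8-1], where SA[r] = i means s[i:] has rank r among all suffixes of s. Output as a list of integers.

[7, 5, 3, 1, 6, 4, 2, 0]

rank | idx | suffix
   0 |   7 | a
   1 |   5 | aba
   2 |   3 | ababa
   3 |   1 | abababa
   4 |   6 | ba
   5 |   4 | baba
   6 |   2 | bababa
   7 |   0 | babababa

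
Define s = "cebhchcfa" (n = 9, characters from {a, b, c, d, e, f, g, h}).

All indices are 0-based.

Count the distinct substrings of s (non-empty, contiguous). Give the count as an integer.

41

rank→(start, suffix):
  0 → (8, 'a')
  1 → (2, 'bhchcfa')
  2 → (0, 'cebhchcfa')
  3 → (6, 'cfa')
  4 → (4, 'chcfa')
  5 → (1, 'ebhchcfa')
  6 → (7, 'fa')
  7 → (5, 'hcfa')
  8 → (3, 'hchcfa')

SA = [8, 2, 0, 6, 4, 1, 7, 5, 3]
rank  pair      lcp
   1  s[8:],s[2:]  0  ''
   2  s[2:],s[0:]  0  ''
   3  s[0:],s[6:]  1  'c'
   4  s[6:],s[4:]  1  'c'
   5  s[4:],s[1:]  0  ''
   6  s[1:],s[7:]  0  ''
   7  s[7:],s[5:]  0  ''
   8  s[5:],s[3:]  2  'hc'

n(n+1)/2 = 9·10/2 = 45
Σ LCP = 0 + 0 + 0 + 1 + 1 + 0 + 0 + 0 + 2 = 4
distinct = 45 − 4 = 41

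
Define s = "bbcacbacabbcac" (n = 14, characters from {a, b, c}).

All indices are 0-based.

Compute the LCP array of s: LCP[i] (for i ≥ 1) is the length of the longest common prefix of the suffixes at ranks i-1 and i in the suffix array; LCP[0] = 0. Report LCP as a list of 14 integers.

rank | idx | suffix
   0 |   8 | abbcac
   1 |  12 | ac
   2 |   6 | acabbcac
   3 |   3 | acbacabbcac
   4 |   5 | bacabbcac
   5 |   9 | bbcac
   6 |   0 | bbcacbacabbcac
   7 |  10 | bcac
   8 |   1 | bcacbacabbcac
   9 |  13 | c
  10 |   7 | cabbcac
  11 |  11 | cac
  12 |   2 | cacbacabbcac
  13 |   4 | cbacabbcac

SA = [8, 12, 6, 3, 5, 9, 0, 10, 1, 13, 7, 11, 2, 4]
[i] adj suffixes → lcp
  [1] 8/12 → 1 ('a')
  [2] 12/6 → 2 ('ac')
  [3] 6/3 → 2 ('ac')
  [4] 3/5 → 0 ('')
  [5] 5/9 → 1 ('b')
  [6] 9/0 → 5 ('bbcac')
  [7] 0/10 → 1 ('b')
  [8] 10/1 → 4 ('bcac')
  [9] 1/13 → 0 ('')
  [10] 13/7 → 1 ('c')
  [11] 7/11 → 2 ('ca')
  [12] 11/2 → 3 ('cac')
  [13] 2/4 → 1 ('c')

[0, 1, 2, 2, 0, 1, 5, 1, 4, 0, 1, 2, 3, 1]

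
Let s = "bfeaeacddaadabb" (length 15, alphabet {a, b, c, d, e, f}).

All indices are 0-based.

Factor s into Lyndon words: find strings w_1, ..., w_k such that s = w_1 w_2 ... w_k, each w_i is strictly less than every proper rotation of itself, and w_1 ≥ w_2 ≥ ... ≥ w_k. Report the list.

emit factor 1: 'bfe' (i=0, period=3)
emit factor 2: 'ae' (i=3, period=2)
emit factor 3: 'acdd' (i=5, period=4)
emit factor 4: 'aadabb' (i=9, period=6)

["bfe", "ae", "acdd", "aadabb"]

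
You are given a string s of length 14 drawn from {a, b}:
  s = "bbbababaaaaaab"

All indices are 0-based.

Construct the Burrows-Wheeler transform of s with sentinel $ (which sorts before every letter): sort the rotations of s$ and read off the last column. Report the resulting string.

bbaaaaabbaaabb$

rank  rotation         last
    0  $bbbababaaaaaab  b
    1  aaaaaab$bbbabab  b
    2  aaaaab$bbbababa  a
    3  aaaab$bbbababaa  a
    4  aaab$bbbababaaa  a
    5  aab$bbbababaaaa  a
    6  ab$bbbababaaaaa  a
    7  abaaaaaab$bbbab  b
    8  ababaaaaaab$bbb  b
    9  b$bbbababaaaaaa  a
   10  baaaaaab$bbbaba  a
   11  babaaaaaab$bbba  a
   12  bababaaaaaab$bb  b
   13  bbababaaaaaab$b  b
   14  bbbababaaaaaab$  $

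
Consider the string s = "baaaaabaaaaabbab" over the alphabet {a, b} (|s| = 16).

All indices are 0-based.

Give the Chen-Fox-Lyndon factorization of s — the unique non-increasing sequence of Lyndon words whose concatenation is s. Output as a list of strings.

emit factor 1: 'b' (i=0, period=1)
emit factor 2: 'aaaaabaaaaabbab' (i=1, period=15)

["b", "aaaaabaaaaabbab"]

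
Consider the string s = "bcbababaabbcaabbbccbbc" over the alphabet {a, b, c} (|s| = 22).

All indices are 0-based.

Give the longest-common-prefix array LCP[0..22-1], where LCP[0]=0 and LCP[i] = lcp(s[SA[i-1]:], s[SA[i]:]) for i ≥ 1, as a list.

rank→(start, suffix):
  0 → (12, 'aabbbccbbc')
  1 → (7, 'aabbcaabbbccbbc')
  2 → (5, 'abaabbcaabbbccbbc')
  3 → (3, 'ababaabbcaabbbccbbc')
  4 → (13, 'abbbccbbc')
  5 → (8, 'abbcaabbbccbbc')
  6 → (6, 'baabbcaabbbccbbc')
  7 → (4, 'babaabbcaabbbccbbc')
  8 → (2, 'bababaabbcaabbbccbbc')
  9 → (14, 'bbbccbbc')
  10 → (19, 'bbc')
  11 → (9, 'bbcaabbbccbbc')
  12 → (15, 'bbccbbc')
  13 → (20, 'bc')
  14 → (10, 'bcaabbbccbbc')
  15 → (0, 'bcbababaabbcaabbbccbbc')
  16 → (16, 'bccbbc')
  17 → (21, 'c')
  18 → (11, 'caabbbccbbc')
  19 → (1, 'cbababaabbcaabbbccbbc')
  20 → (18, 'cbbc')
  21 → (17, 'ccbbc')

SA = [12, 7, 5, 3, 13, 8, 6, 4, 2, 14, 19, 9, 15, 20, 10, 0, 16, 21, 11, 1, 18, 17]
[i] adj suffixes → lcp
  [1] 12/7 → 4 ('aabb')
  [2] 7/5 → 1 ('a')
  [3] 5/3 → 3 ('aba')
  [4] 3/13 → 2 ('ab')
  [5] 13/8 → 3 ('abb')
  [6] 8/6 → 0 ('')
  [7] 6/4 → 2 ('ba')
  [8] 4/2 → 4 ('baba')
  [9] 2/14 → 1 ('b')
  [10] 14/19 → 2 ('bb')
  [11] 19/9 → 3 ('bbc')
  [12] 9/15 → 3 ('bbc')
  [13] 15/20 → 1 ('b')
  [14] 20/10 → 2 ('bc')
  [15] 10/0 → 2 ('bc')
  [16] 0/16 → 2 ('bc')
  [17] 16/21 → 0 ('')
  [18] 21/11 → 1 ('c')
  [19] 11/1 → 1 ('c')
  [20] 1/18 → 2 ('cb')
  [21] 18/17 → 1 ('c')

[0, 4, 1, 3, 2, 3, 0, 2, 4, 1, 2, 3, 3, 1, 2, 2, 2, 0, 1, 1, 2, 1]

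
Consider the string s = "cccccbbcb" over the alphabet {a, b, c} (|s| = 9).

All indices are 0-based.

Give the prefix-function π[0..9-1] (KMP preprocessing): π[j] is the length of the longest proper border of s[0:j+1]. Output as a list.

π[0] = 0
j=1 s[j]='c': π[1]=1 (border 'c')
j=2 s[j]='c': π[2]=2 (border 'cc')
j=3 s[j]='c': π[3]=3 (border 'ccc')
j=4 s[j]='c': π[4]=4 (border 'cccc')
j=5 s[j]='b': k: 4→3→2→1→0; π[5]=0 (border '')
j=6 s[j]='b': π[6]=0 (border '')
j=7 s[j]='c': π[7]=1 (border 'c')
j=8 s[j]='b': k: 1→0; π[8]=0 (border '')

[0, 1, 2, 3, 4, 0, 0, 1, 0]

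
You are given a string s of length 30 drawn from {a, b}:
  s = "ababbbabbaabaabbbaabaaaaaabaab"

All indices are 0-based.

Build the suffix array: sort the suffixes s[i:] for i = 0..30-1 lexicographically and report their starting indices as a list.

[20, 21, 22, 23, 27, 17, 24, 9, 12, 28, 18, 25, 10, 0, 6, 13, 2, 29, 19, 26, 16, 8, 11, 5, 1, 15, 7, 4, 14, 3]

rank | idx | suffix
   0 |  20 | aaaaaabaab
   1 |  21 | aaaaabaab
   2 |  22 | aaaabaab
   3 |  23 | aaabaab
   4 |  27 | aab
   5 |  17 | aabaaaaaabaab
   6 |  24 | aabaab
   7 |   9 | aabaabbbaabaaaaaabaab
   8 |  12 | aabbbaabaaaaaabaab
   9 |  28 | ab
  10 |  18 | abaaaaaabaab
  11 |  25 | abaab
  12 |  10 | abaabbbaabaaaaaabaab
  13 |   0 | ababbbabbaabaabbbaabaaaaaabaab
  14 |   6 | abbaabaabbbaabaaaaaabaab
  15 |  13 | abbbaabaaaaaabaab
  16 |   2 | abbbabbaabaabbbaabaaaaaabaab
  17 |  29 | b
  18 |  19 | baaaaaabaab
  19 |  26 | baab
  20 |  16 | baabaaaaaabaab
  21 |   8 | baabaabbbaabaaaaaabaab
  22 |  11 | baabbbaabaaaaaabaab
  23 |   5 | babbaabaabbbaabaaaaaabaab
  24 |   1 | babbbabbaabaabbbaabaaaaaabaab
  25 |  15 | bbaabaaaaaabaab
  26 |   7 | bbaabaabbbaabaaaaaabaab
  27 |   4 | bbabbaabaabbbaabaaaaaabaab
  28 |  14 | bbbaabaaaaaabaab
  29 |   3 | bbbabbaabaabbbaabaaaaaabaab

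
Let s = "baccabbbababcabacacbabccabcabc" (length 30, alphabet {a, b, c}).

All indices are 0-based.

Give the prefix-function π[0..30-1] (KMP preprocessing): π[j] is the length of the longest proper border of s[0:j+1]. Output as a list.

[0, 0, 0, 0, 0, 1, 1, 1, 2, 1, 2, 1, 0, 0, 1, 2, 3, 0, 0, 1, 2, 1, 0, 0, 0, 1, 0, 0, 1, 0]

π[0] = 0
j=1 s[j]='a': π[1]=0 (border '')
j=2 s[j]='c': π[2]=0 (border '')
j=3 s[j]='c': π[3]=0 (border '')
j=4 s[j]='a': π[4]=0 (border '')
j=5 s[j]='b': π[5]=1 (border 'b')
j=6 s[j]='b': k: 1→0; π[6]=1 (border 'b')
j=7 s[j]='b': k: 1→0; π[7]=1 (border 'b')
j=8 s[j]='a': π[8]=2 (border 'ba')
j=9 s[j]='b': k: 2→0; π[9]=1 (border 'b')
j=10 s[j]='a': π[10]=2 (border 'ba')
j=11 s[j]='b': k: 2→0; π[11]=1 (border 'b')
j=12 s[j]='c': k: 1→0; π[12]=0 (border '')
j=13 s[j]='a': π[13]=0 (border '')
j=14 s[j]='b': π[14]=1 (border 'b')
j=15 s[j]='a': π[15]=2 (border 'ba')
j=16 s[j]='c': π[16]=3 (border 'bac')
j=17 s[j]='a': k: 3→0; π[17]=0 (border '')
j=18 s[j]='c': π[18]=0 (border '')
j=19 s[j]='b': π[19]=1 (border 'b')
j=20 s[j]='a': π[20]=2 (border 'ba')
j=21 s[j]='b': k: 2→0; π[21]=1 (border 'b')
j=22 s[j]='c': k: 1→0; π[22]=0 (border '')
j=23 s[j]='c': π[23]=0 (border '')
j=24 s[j]='a': π[24]=0 (border '')
j=25 s[j]='b': π[25]=1 (border 'b')
j=26 s[j]='c': k: 1→0; π[26]=0 (border '')
j=27 s[j]='a': π[27]=0 (border '')
j=28 s[j]='b': π[28]=1 (border 'b')
j=29 s[j]='c': k: 1→0; π[29]=0 (border '')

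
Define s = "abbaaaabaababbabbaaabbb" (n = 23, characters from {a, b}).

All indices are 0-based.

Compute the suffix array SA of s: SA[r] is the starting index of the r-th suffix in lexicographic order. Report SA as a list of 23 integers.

sorted suffixes:
  #0 SA[0]=3  'aaaabaababbabbaaabbb'
  #1 SA[1]=4  'aaabaababbabbaaabbb'
  #2 SA[2]=17  'aaabbb'
  #3 SA[3]=5  'aabaababbabbaaabbb'
  #4 SA[4]=8  'aababbabbaaabbb'
  #5 SA[5]=18  'aabbb'
  #6 SA[6]=6  'abaababbabbaaabbb'
  #7 SA[7]=9  'ababbabbaaabbb'
  #8 SA[8]=0  'abbaaaabaababbabbaaabbb'
  #9 SA[9]=14  'abbaaabbb'
  #10 SA[10]=11  'abbabbaaabbb'
  #11 SA[11]=19  'abbb'
  #12 SA[12]=22  'b'
  #13 SA[13]=2  'baaaabaababbabbaaabbb'
  #14 SA[14]=16  'baaabbb'
  #15 SA[15]=7  'baababbabbaaabbb'
  #16 SA[16]=13  'babbaaabbb'
  #17 SA[17]=10  'babbabbaaabbb'
  #18 SA[18]=21  'bb'
  #19 SA[19]=1  'bbaaaabaababbabbaaabbb'
  #20 SA[20]=15  'bbaaabbb'
  #21 SA[21]=12  'bbabbaaabbb'
  #22 SA[22]=20  'bbb'

[3, 4, 17, 5, 8, 18, 6, 9, 0, 14, 11, 19, 22, 2, 16, 7, 13, 10, 21, 1, 15, 12, 20]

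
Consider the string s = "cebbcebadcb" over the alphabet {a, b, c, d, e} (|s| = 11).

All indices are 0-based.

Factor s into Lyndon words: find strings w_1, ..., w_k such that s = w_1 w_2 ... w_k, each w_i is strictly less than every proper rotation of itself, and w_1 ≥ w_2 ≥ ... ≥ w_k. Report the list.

emit factor 1: 'ce' (i=0, period=2)
emit factor 2: 'bbce' (i=2, period=4)
emit factor 3: 'b' (i=6, period=1)
emit factor 4: 'adcb' (i=7, period=4)

["ce", "bbce", "b", "adcb"]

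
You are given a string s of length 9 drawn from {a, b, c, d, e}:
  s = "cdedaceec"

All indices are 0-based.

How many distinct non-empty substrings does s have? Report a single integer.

sorted suffixes:
  #0 SA[0]=4  'aceec'
  #1 SA[1]=8  'c'
  #2 SA[2]=0  'cdedaceec'
  #3 SA[3]=5  'ceec'
  #4 SA[4]=3  'daceec'
  #5 SA[5]=1  'dedaceec'
  #6 SA[6]=7  'ec'
  #7 SA[7]=2  'edaceec'
  #8 SA[8]=6  'eec'

SA = [4, 8, 0, 5, 3, 1, 7, 2, 6]
[i] adj suffixes → lcp
  [1] 4/8 → 0 ('')
  [2] 8/0 → 1 ('c')
  [3] 0/5 → 1 ('c')
  [4] 5/3 → 0 ('')
  [5] 3/1 → 1 ('d')
  [6] 1/7 → 0 ('')
  [7] 7/2 → 1 ('e')
  [8] 2/6 → 1 ('e')

n(n+1)/2 = 9·10/2 = 45
Σ LCP = 0 + 0 + 1 + 1 + 0 + 1 + 0 + 1 + 1 = 5
distinct = 45 − 5 = 40

40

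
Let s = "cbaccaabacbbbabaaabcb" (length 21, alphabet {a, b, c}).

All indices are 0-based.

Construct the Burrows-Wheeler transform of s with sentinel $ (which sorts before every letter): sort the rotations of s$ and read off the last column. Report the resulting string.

bbcabaabbcabacbcacb$aa

rank  rotation                last
    0  $cbaccaabacbbbabaaabcb  b
    1  aaabcb$cbaccaabacbbbab  b
    2  aabacbbbabaaabcb$cbacc  c
    3  aabcb$cbaccaabacbbbaba  a
    4  abaaabcb$cbaccaabacbbb  b
    5  abacbbbabaaabcb$cbacca  a
    6  abcb$cbaccaabacbbbabaa  a
    7  acbbbabaaabcb$cbaccaab  b
    8  accaabacbbbabaaabcb$cb  b
    9  b$cbaccaabacbbbabaaabc  c
   10  baaabcb$cbaccaabacbbba  a
   11  babaaabcb$cbaccaabacbb  b
   12  bacbbbabaaabcb$cbaccaa  a
   13  baccaabacbbbabaaabcb$c  c
   14  bbabaaabcb$cbaccaabacb  b
   15  bbbabaaabcb$cbaccaabac  c
   16  bcb$cbaccaabacbbbabaaa  a
   17  caabacbbbabaaabcb$cbac  c
   18  cb$cbaccaabacbbbabaaab  b
   19  cbaccaabacbbbabaaabcb$  $
   20  cbbbabaaabcb$cbaccaaba  a
   21  ccaabacbbbabaaabcb$cba  a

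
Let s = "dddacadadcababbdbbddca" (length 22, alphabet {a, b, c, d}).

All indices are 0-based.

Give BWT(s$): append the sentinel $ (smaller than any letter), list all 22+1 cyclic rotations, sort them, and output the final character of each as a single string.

rank  rotation                 last
    0  $dddacadadcababbdbbddca  a
    1  a$dddacadadcababbdbbddc  c
    2  ababbdbbddca$dddacadadc  c
    3  abbdbbddca$dddacadadcab  b
    4  acadadcababbdbbddca$ddd  d
    5  adadcababbdbbddca$dddac  c
    6  adcababbdbbddca$dddacad  d
    7  babbdbbddca$dddacadadca  a
    8  bbdbbddca$dddacadadcaba  a
    9  bbddca$dddacadadcababbd  d
   10  bdbbddca$dddacadadcabab  b
   11  bddca$dddacadadcababbdb  b
   12  ca$dddacadadcababbdbbdd  d
   13  cababbdbbddca$dddacadad  d
   14  cadadcababbdbbddca$ddda  a
   15  dacadadcababbdbbddca$dd  d
   16  dadcababbdbbddca$dddaca  a
   17  dbbddca$dddacadadcababb  b
   18  dca$dddacadadcababbdbbd  d
   19  dcababbdbbddca$dddacada  a
   20  ddacadadcababbdbbddca$d  d
   21  ddca$dddacadadcababbdbb  b
   22  dddacadadcababbdbbddca$  $

accbdcdaadbbddadabdadb$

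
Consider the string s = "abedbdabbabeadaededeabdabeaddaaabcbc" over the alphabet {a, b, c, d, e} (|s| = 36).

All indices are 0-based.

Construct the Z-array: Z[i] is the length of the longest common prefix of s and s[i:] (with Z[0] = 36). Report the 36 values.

[36, 0, 0, 0, 0, 0, 2, 0, 0, 3, 0, 0, 1, 0, 1, 0, 0, 0, 0, 0, 2, 0, 0, 3, 0, 0, 1, 0, 0, 1, 1, 2, 0, 0, 0, 0]

Z[0]=36
i=1: fresh scan; Z[1]=0
i=2: fresh scan; Z[2]=0
i=3: fresh scan; Z[3]=0
i=4: fresh scan; Z[4]=0
i=5: fresh scan; Z[5]=0
i=6: fresh scan; Z[6]=2 grow→box=[6,8)
i=7: min(r-i=1, Z[1]=0)=0; Z[7]=0
i=8: fresh scan; Z[8]=0
i=9: fresh scan; Z[9]=3 grow→box=[9,12)
i=10: min(r-i=2, Z[1]=0)=0; Z[10]=0
i=11: min(r-i=1, Z[2]=0)=0; Z[11]=0
i=12: fresh scan; Z[12]=1 grow→box=[12,13)
i=13: fresh scan; Z[13]=0
i=14: fresh scan; Z[14]=1 grow→box=[14,15)
i=15: fresh scan; Z[15]=0
i=16: fresh scan; Z[16]=0
i=17: fresh scan; Z[17]=0
i=18: fresh scan; Z[18]=0
i=19: fresh scan; Z[19]=0
i=20: fresh scan; Z[20]=2 grow→box=[20,22)
i=21: min(r-i=1, Z[1]=0)=0; Z[21]=0
i=22: fresh scan; Z[22]=0
i=23: fresh scan; Z[23]=3 grow→box=[23,26)
i=24: min(r-i=2, Z[1]=0)=0; Z[24]=0
i=25: min(r-i=1, Z[2]=0)=0; Z[25]=0
i=26: fresh scan; Z[26]=1 grow→box=[26,27)
i=27: fresh scan; Z[27]=0
i=28: fresh scan; Z[28]=0
i=29: fresh scan; Z[29]=1 grow→box=[29,30)
i=30: fresh scan; Z[30]=1 grow→box=[30,31)
i=31: fresh scan; Z[31]=2 grow→box=[31,33)
i=32: min(r-i=1, Z[1]=0)=0; Z[32]=0
i=33: fresh scan; Z[33]=0
i=34: fresh scan; Z[34]=0
i=35: fresh scan; Z[35]=0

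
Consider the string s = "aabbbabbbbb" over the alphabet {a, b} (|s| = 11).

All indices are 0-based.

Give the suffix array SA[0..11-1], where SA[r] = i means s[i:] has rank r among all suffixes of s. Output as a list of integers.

rank | idx | suffix
   0 |   0 | aabbbabbbbb
   1 |   1 | abbbabbbbb
   2 |   5 | abbbbb
   3 |  10 | b
   4 |   4 | babbbbb
   5 |   9 | bb
   6 |   3 | bbabbbbb
   7 |   8 | bbb
   8 |   2 | bbbabbbbb
   9 |   7 | bbbb
  10 |   6 | bbbbb

[0, 1, 5, 10, 4, 9, 3, 8, 2, 7, 6]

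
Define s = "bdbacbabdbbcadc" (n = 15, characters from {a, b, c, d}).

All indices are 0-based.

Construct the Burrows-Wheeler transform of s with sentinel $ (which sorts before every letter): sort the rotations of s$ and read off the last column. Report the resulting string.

cbbccddb$adbabba

rank  rotation          last
    0  $bdbacbabdbbcadc  c
    1  abdbbcadc$bdbacb  b
    2  acbabdbbcadc$bdb  b
    3  adc$bdbacbabdbbc  c
    4  babdbbcadc$bdbac  c
    5  bacbabdbbcadc$bd  d
    6  bbcadc$bdbacbabd  d
    7  bcadc$bdbacbabdb  b
    8  bdbacbabdbbcadc$  $
    9  bdbbcadc$bdbacba  a
   10  c$bdbacbabdbbcad  d
   11  cadc$bdbacbabdbb  b
   12  cbabdbbcadc$bdba  a
   13  dbacbabdbbcadc$b  b
   14  dbbcadc$bdbacbab  b
   15  dc$bdbacbabdbbca  a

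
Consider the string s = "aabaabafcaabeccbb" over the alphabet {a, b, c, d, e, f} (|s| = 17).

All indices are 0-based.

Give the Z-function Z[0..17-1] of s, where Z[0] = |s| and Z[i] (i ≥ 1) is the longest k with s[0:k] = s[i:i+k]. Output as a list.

Z[0]=17
i=1: fresh scan; Z[1]=1 extend→box=[1,2)
i=2: fresh scan; Z[2]=0
i=3: fresh scan; Z[3]=4 extend→box=[3,7)
i=4: min(r-i=3, Z[1]=1)=1; Z[4]=1
i=5: min(r-i=2, Z[2]=0)=0; Z[5]=0
i=6: min(r-i=1, Z[3]=4)=1; Z[6]=1
i=7: fresh scan; Z[7]=0
i=8: fresh scan; Z[8]=0
i=9: fresh scan; Z[9]=3 extend→box=[9,12)
i=10: min(r-i=2, Z[1]=1)=1; Z[10]=1
i=11: min(r-i=1, Z[2]=0)=0; Z[11]=0
i=12: fresh scan; Z[12]=0
i=13: fresh scan; Z[13]=0
i=14: fresh scan; Z[14]=0
i=15: fresh scan; Z[15]=0
i=16: fresh scan; Z[16]=0

[17, 1, 0, 4, 1, 0, 1, 0, 0, 3, 1, 0, 0, 0, 0, 0, 0]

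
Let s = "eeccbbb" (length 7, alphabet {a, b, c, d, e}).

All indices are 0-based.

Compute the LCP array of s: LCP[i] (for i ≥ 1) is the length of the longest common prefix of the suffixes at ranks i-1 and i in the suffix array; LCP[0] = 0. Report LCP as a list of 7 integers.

sorted suffixes:
  #0 SA[0]=6  'b'
  #1 SA[1]=5  'bb'
  #2 SA[2]=4  'bbb'
  #3 SA[3]=3  'cbbb'
  #4 SA[4]=2  'ccbbb'
  #5 SA[5]=1  'eccbbb'
  #6 SA[6]=0  'eeccbbb'

SA = [6, 5, 4, 3, 2, 1, 0]
rank  pair      lcp
   1  s[6:],s[5:]  1  'b'
   2  s[5:],s[4:]  2  'bb'
   3  s[4:],s[3:]  0  ''
   4  s[3:],s[2:]  1  'c'
   5  s[2:],s[1:]  0  ''
   6  s[1:],s[0:]  1  'e'

[0, 1, 2, 0, 1, 0, 1]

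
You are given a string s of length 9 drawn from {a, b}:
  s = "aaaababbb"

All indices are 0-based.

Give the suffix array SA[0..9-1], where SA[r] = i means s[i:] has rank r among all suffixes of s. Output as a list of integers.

sorted suffixes:
  #0 SA[0]=0  'aaaababbb'
  #1 SA[1]=1  'aaababbb'
  #2 SA[2]=2  'aababbb'
  #3 SA[3]=3  'ababbb'
  #4 SA[4]=5  'abbb'
  #5 SA[5]=8  'b'
  #6 SA[6]=4  'babbb'
  #7 SA[7]=7  'bb'
  #8 SA[8]=6  'bbb'

[0, 1, 2, 3, 5, 8, 4, 7, 6]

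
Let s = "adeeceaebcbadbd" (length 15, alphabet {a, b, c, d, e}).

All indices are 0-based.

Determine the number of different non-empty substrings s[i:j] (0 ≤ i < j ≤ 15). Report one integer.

109

rank | idx | suffix
   0 |  11 | adbd
   1 |   0 | adeeceaebcbadbd
   2 |   6 | aebcbadbd
   3 |  10 | badbd
   4 |   8 | bcbadbd
   5 |  13 | bd
   6 |   9 | cbadbd
   7 |   4 | ceaebcbadbd
   8 |  14 | d
   9 |  12 | dbd
  10 |   1 | deeceaebcbadbd
  11 |   5 | eaebcbadbd
  12 |   7 | ebcbadbd
  13 |   3 | eceaebcbadbd
  14 |   2 | eeceaebcbadbd

SA = [11, 0, 6, 10, 8, 13, 9, 4, 14, 12, 1, 5, 7, 3, 2]
i: (SA[i-1],SA[i]) lcp shared
  1: (11,0) 2 'ad'
  2: (0,6) 1 'a'
  3: (6,10) 0 ''
  4: (10,8) 1 'b'
  5: (8,13) 1 'b'
  6: (13,9) 0 ''
  7: (9,4) 1 'c'
  8: (4,14) 0 ''
  9: (14,12) 1 'd'
  10: (12,1) 1 'd'
  11: (1,5) 0 ''
  12: (5,7) 1 'e'
  13: (7,3) 1 'e'
  14: (3,2) 1 'e'

n(n+1)/2 = 15·16/2 = 120
Σ LCP = 0 + 2 + 1 + 0 + 1 + 1 + 0 + 1 + 0 + 1 + 1 + 0 + 1 + 1 + 1 = 11
distinct = 120 − 11 = 109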